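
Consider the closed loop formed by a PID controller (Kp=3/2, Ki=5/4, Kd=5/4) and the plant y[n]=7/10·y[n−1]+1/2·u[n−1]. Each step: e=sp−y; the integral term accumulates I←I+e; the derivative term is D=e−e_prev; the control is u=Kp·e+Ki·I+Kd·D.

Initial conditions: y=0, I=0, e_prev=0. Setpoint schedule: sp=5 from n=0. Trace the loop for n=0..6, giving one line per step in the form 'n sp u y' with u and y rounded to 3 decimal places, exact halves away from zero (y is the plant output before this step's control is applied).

(exact arithmetic carried between steps; '≈' marks a value shown rounded to 6 d.p. or computed from one; I and e_prev carry over from the previous line; the table rounds u and y to 3 d.p., halves away from zero)
n=0: y=0, sp=5, e=sp−y=5; I=5, D=e−e_prev=5; u=3/2·5+5/4·5+5/4·5=20; next y=7/10·0+1/2·20=10
n=1: y=10, sp=5, e=sp−y=-5; I=0, D=e−e_prev=-10; u=3/2·(-5)+5/4·0+5/4·(-10)=-20; next y=7/10·10+1/2·(-20)=-3
n=2: y=-3, sp=5, e=sp−y=8; I=8, D=e−e_prev=13; u=3/2·8+5/4·8+5/4·13=38.25; next y=7/10·(-3)+1/2·38.25=17.025
n=3: y=17.025, sp=5, e=sp−y=-12.025; I=-4.025, D=e−e_prev=-20.025; u=3/2·(-12.025)+5/4·(-4.025)+5/4·(-20.025)=-48.1; next y=7/10·17.025+1/2·(-48.1)=-12.1325
n=4: y=-12.1325, sp=5, e=sp−y=17.1325; I=13.1075, D=e−e_prev=29.1575; u=3/2·17.1325+5/4·13.1075+5/4·29.1575=78.53; next y=7/10·(-12.1325)+1/2·78.53=30.77225
n=5: y=30.77225, sp=5, e=sp−y=-25.77225; I=-12.66475, D=e−e_prev=-42.90475; u=3/2·(-25.77225)+5/4·(-12.66475)+5/4·(-42.90475)=-108.12025; next y=7/10·30.77225+1/2·(-108.12025)=-32.51955
n=6: y=-32.51955, sp=5, e=sp−y=37.51955; I=24.8548, D=e−e_prev=63.2918; u=3/2·37.51955+5/4·24.8548+5/4·63.2918=166.462575; next y=7/10·(-32.51955)+1/2·166.462575≈60.467603

0 5 20.000 0.000
1 5 -20.000 10.000
2 5 38.250 -3.000
3 5 -48.100 17.025
4 5 78.530 -12.133
5 5 -108.120 30.772
6 5 166.463 -32.520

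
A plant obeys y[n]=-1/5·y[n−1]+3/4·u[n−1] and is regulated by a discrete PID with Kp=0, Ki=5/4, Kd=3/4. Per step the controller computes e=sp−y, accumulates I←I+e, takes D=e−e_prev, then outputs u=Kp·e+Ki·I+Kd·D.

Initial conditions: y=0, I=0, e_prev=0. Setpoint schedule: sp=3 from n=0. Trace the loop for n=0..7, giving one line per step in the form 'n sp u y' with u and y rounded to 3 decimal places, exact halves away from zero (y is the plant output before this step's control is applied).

(exact arithmetic carried between steps; '≈' marks a value shown rounded to 6 d.p. or computed from one; I and e_prev carry over from the previous line; the table rounds u and y to 3 d.p., halves away from zero)
n=0: y=0, sp=3, e=sp−y=3; I=3, D=e−e_prev=3; u=0·3+5/4·3+3/4·3=6; next y=-1/5·0+3/4·6=4.5
n=1: y=4.5, sp=3, e=sp−y=-1.5; I=1.5, D=e−e_prev=-4.5; u=0·(-1.5)+5/4·1.5+3/4·(-4.5)=-1.5; next y=-1/5·4.5+3/4·(-1.5)=-2.025
n=2: y=-2.025, sp=3, e=sp−y=5.025; I=6.525, D=e−e_prev=6.525; u=0·5.025+5/4·6.525+3/4·6.525=13.05; next y=-1/5·(-2.025)+3/4·13.05=10.1925
n=3: y=10.1925, sp=3, e=sp−y=-7.1925; I=-0.6675, D=e−e_prev=-12.2175; u=0·(-7.1925)+5/4·(-0.6675)+3/4·(-12.2175)=-9.9975; next y=-1/5·10.1925+3/4·(-9.9975)=-9.536625
n=4: y=-9.536625, sp=3, e=sp−y=12.536625; I=11.869125, D=e−e_prev=19.729125; u=0·12.536625+5/4·11.869125+3/4·19.729125=29.63325; next y=-1/5·(-9.536625)+3/4·29.63325≈24.132263
n=5: y≈24.132263, sp=3, e=sp−y≈-21.132263; I≈-9.263138, D=e−e_prev≈-33.668888; u=0·(-21.132263)+5/4·(-9.263138)+3/4·(-33.668888)≈-36.830588; next y=-1/5·24.132263+3/4·(-36.830588)≈-32.449393
n=6: y≈-32.449393, sp=3, e=sp−y≈35.449393; I≈26.186256, D=e−e_prev≈56.581656; u=0·35.449393+5/4·26.186256+3/4·56.581656≈75.169061; next y=-1/5·(-32.449393)+3/4·75.169061≈62.866675
n=7: y≈62.866675, sp=3, e=sp−y≈-59.866675; I≈-33.680419, D=e−e_prev≈-95.316068; u=0·(-59.866675)+5/4·(-33.680419)+3/4·(-95.316068)≈-113.587574; next y=-1/5·62.866675+3/4·(-113.587574)≈-97.764016

0 3 6.000 0.000
1 3 -1.500 4.500
2 3 13.050 -2.025
3 3 -9.998 10.193
4 3 29.633 -9.537
5 3 -36.831 24.132
6 3 75.169 -32.449
7 3 -113.588 62.867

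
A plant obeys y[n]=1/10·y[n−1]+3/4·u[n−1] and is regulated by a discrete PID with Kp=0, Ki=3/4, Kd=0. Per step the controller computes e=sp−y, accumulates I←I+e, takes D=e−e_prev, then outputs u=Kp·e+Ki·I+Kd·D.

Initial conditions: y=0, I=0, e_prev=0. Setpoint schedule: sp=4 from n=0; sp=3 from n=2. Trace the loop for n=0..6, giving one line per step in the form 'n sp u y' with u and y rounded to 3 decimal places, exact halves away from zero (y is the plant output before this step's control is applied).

0 4 3.000 0.000
1 4 4.313 2.250
2 3 3.968 3.459
3 3 3.727 3.322
4 3 3.631 3.127
5 3 3.604 3.036
6 3 3.599 3.007

(exact arithmetic carried between steps; '≈' marks a value shown rounded to 6 d.p. or computed from one; I and e_prev carry over from the previous line; the table rounds u and y to 3 d.p., halves away from zero)
n=0: y=0, sp=4, e=sp−y=4; I=4, D=e−e_prev=4; u=0·4+3/4·4+0·4=3; next y=1/10·0+3/4·3=2.25
n=1: y=2.25, sp=4, e=sp−y=1.75; I=5.75, D=e−e_prev=-2.25; u=0·1.75+3/4·5.75+0·(-2.25)=4.3125; next y=1/10·2.25+3/4·4.3125=3.459375
n=2: y=3.459375, sp=3, e=sp−y=-0.459375; I=5.290625, D=e−e_prev=-2.209375; u=0·(-0.459375)+3/4·5.290625+0·(-2.209375)≈3.967969; next y=1/10·3.459375+3/4·3.967969≈3.321914
n=3: y≈3.321914, sp=3, e=sp−y≈-0.321914; I≈4.968711, D=e−e_prev≈0.137461; u=0·(-0.321914)+3/4·4.968711+0·0.137461≈3.726533; next y=1/10·3.321914+3/4·3.726533≈3.127091
n=4: y≈3.127091, sp=3, e=sp−y≈-0.127091; I≈4.841620, D=e−e_prev≈0.194823; u=0·(-0.127091)+3/4·4.841620+0·0.194823≈3.631215; next y=1/10·3.127091+3/4·3.631215≈3.036120
n=5: y≈3.036120, sp=3, e=sp−y≈-0.036120; I≈4.805499, D=e−e_prev≈0.090971; u=0·(-0.036120)+3/4·4.805499+0·0.090971≈3.604125; next y=1/10·3.036120+3/4·3.604125≈3.006705
n=6: y≈3.006705, sp=3, e=sp−y≈-0.006705; I≈4.798794, D=e−e_prev≈0.029415; u=0·(-0.006705)+3/4·4.798794+0·0.029415≈3.599095; next y=1/10·3.006705+3/4·3.599095≈2.999992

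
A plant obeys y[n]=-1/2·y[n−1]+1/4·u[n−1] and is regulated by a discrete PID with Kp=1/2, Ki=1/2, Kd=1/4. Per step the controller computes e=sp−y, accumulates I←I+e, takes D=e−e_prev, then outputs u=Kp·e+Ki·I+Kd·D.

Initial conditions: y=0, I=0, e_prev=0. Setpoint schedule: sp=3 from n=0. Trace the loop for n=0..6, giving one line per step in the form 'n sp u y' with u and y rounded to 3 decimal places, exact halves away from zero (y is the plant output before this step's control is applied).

0 3 3.750 0.000
1 3 3.328 0.938
2 3 5.312 0.363
3 3 5.508 1.146
4 3 7.058 0.804
5 3 7.372 1.363
6 3 8.582 1.162

(exact arithmetic carried between steps; '≈' marks a value shown rounded to 6 d.p. or computed from one; I and e_prev carry over from the previous line; the table rounds u and y to 3 d.p., halves away from zero)
n=0: y=0, sp=3, e=sp−y=3; I=3, D=e−e_prev=3; u=1/2·3+1/2·3+1/4·3=3.75; next y=-1/2·0+1/4·3.75=0.9375
n=1: y=0.9375, sp=3, e=sp−y=2.0625; I=5.0625, D=e−e_prev=-0.9375; u=1/2·2.0625+1/2·5.0625+1/4·(-0.9375)=3.328125; next y=-1/2·0.9375+1/4·3.328125≈0.363281
n=2: y≈0.363281, sp=3, e=sp−y≈2.636719; I≈7.699219, D=e−e_prev≈0.574219; u=1/2·2.636719+1/2·7.699219+1/4·0.574219≈5.311523; next y=-1/2·0.363281+1/4·5.311523≈1.146240
n=3: y≈1.146240, sp=3, e=sp−y≈1.853760; I≈9.552979, D=e−e_prev≈-0.782959; u=1/2·1.853760+1/2·9.552979+1/4·(-0.782959)≈5.507629; next y=-1/2·1.146240+1/4·5.507629≈0.803787
n=4: y≈0.803787, sp=3, e=sp−y≈2.196213; I≈11.749191, D=e−e_prev≈0.342453; u=1/2·2.196213+1/2·11.749191+1/4·0.342453≈7.058315; next y=-1/2·0.803787+1/4·7.058315≈1.362685
n=5: y≈1.362685, sp=3, e=sp−y≈1.637315; I≈13.386506, D=e−e_prev≈-0.558898; u=1/2·1.637315+1/2·13.386506+1/4·(-0.558898)≈7.372186; next y=-1/2·1.362685+1/4·7.372186≈1.161704
n=6: y≈1.161704, sp=3, e=sp−y≈1.838296; I≈15.224802, D=e−e_prev≈0.200981; u=1/2·1.838296+1/2·15.224802+1/4·0.200981≈8.581794; next y=-1/2·1.161704+1/4·8.581794≈1.564597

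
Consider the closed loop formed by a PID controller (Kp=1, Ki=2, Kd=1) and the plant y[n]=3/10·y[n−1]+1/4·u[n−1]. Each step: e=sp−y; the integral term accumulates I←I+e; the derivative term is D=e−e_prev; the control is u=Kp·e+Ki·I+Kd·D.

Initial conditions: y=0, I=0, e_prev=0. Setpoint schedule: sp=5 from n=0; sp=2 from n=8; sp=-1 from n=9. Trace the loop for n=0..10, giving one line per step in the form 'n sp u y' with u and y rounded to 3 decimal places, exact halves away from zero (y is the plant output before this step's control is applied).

0 5 20.000 0.000
1 5 5.000 5.000
2 5 19.000 2.750
3 5 9.950 5.575
4 5 17.285 4.160
5 5 11.913 5.569
6 5 15.865 4.649
7 5 12.799 5.361
8 2 3.001 4.808
9 -1 -1.706 2.193
10 -1 0.139 0.231

(exact arithmetic carried between steps; '≈' marks a value shown rounded to 6 d.p. or computed from one; I and e_prev carry over from the previous line; the table rounds u and y to 3 d.p., halves away from zero)
n=0: y=0, sp=5, e=sp−y=5; I=5, D=e−e_prev=5; u=1·5+2·5+1·5=20; next y=3/10·0+1/4·20=5
n=1: y=5, sp=5, e=sp−y=0; I=5, D=e−e_prev=-5; u=1·0+2·5+1·(-5)=5; next y=3/10·5+1/4·5=2.75
n=2: y=2.75, sp=5, e=sp−y=2.25; I=7.25, D=e−e_prev=2.25; u=1·2.25+2·7.25+1·2.25=19; next y=3/10·2.75+1/4·19=5.575
n=3: y=5.575, sp=5, e=sp−y=-0.575; I=6.675, D=e−e_prev=-2.825; u=1·(-0.575)+2·6.675+1·(-2.825)=9.95; next y=3/10·5.575+1/4·9.95=4.16
n=4: y=4.16, sp=5, e=sp−y=0.84; I=7.515, D=e−e_prev=1.415; u=1·0.84+2·7.515+1·1.415=17.285; next y=3/10·4.16+1/4·17.285=5.56925
n=5: y=5.56925, sp=5, e=sp−y=-0.56925; I=6.94575, D=e−e_prev=-1.40925; u=1·(-0.56925)+2·6.94575+1·(-1.40925)=11.913; next y=3/10·5.56925+1/4·11.913=4.649025
n=6: y=4.649025, sp=5, e=sp−y=0.350975; I=7.296725, D=e−e_prev=0.920225; u=1·0.350975+2·7.296725+1·0.920225=15.86465; next y=3/10·4.649025+1/4·15.86465=5.36087
n=7: y=5.36087, sp=5, e=sp−y=-0.36087; I=6.935855, D=e−e_prev=-0.711845; u=1·(-0.36087)+2·6.935855+1·(-0.711845)=12.798995; next y=3/10·5.36087+1/4·12.798995≈4.808010
n=8: y≈4.808010, sp=2, e=sp−y≈-2.808010; I≈4.127845, D=e−e_prev≈-2.447140; u=1·(-2.808010)+2·4.127845+1·(-2.447140)≈3.000541; next y=3/10·4.808010+1/4·3.000541≈2.192538
n=9: y≈2.192538, sp=-1, e=sp−y≈-3.192538; I≈0.935307, D=e−e_prev≈-0.384528; u=1·(-3.192538)+2·0.935307+1·(-0.384528)≈-1.706452; next y=3/10·2.192538+1/4·(-1.706452)≈0.231148
n=10: y≈0.231148, sp=-1, e=sp−y≈-1.231148; I≈-0.295841, D=e−e_prev≈1.961390; u=1·(-1.231148)+2·(-0.295841)+1·1.961390≈0.138559; next y=3/10·0.231148+1/4·0.138559≈0.103984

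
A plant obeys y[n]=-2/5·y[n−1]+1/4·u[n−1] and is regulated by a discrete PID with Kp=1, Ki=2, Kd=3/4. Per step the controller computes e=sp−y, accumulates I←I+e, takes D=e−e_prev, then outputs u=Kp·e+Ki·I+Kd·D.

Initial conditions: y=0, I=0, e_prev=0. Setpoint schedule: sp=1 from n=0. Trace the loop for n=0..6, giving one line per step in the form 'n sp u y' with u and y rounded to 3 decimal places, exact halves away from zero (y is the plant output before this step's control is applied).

0 1 3.750 0.000
1 1 1.484 0.938
2 1 5.843 -0.004
3 1 1.646 1.462
4 1 7.955 -0.173
5 1 0.707 2.058
6 1 10.406 -0.646

(exact arithmetic carried between steps; '≈' marks a value shown rounded to 6 d.p. or computed from one; I and e_prev carry over from the previous line; the table rounds u and y to 3 d.p., halves away from zero)
n=0: y=0, sp=1, e=sp−y=1; I=1, D=e−e_prev=1; u=1·1+2·1+3/4·1=3.75; next y=-2/5·0+1/4·3.75=0.9375
n=1: y=0.9375, sp=1, e=sp−y=0.0625; I=1.0625, D=e−e_prev=-0.9375; u=1·0.0625+2·1.0625+3/4·(-0.9375)=1.484375; next y=-2/5·0.9375+1/4·1.484375≈-0.003906
n=2: y≈-0.003906, sp=1, e=sp−y≈1.003906; I≈2.066406, D=e−e_prev≈0.941406; u=1·1.003906+2·2.066406+3/4·0.941406≈5.842773; next y=-2/5·(-0.003906)+1/4·5.842773≈1.462256
n=3: y≈1.462256, sp=1, e=sp−y≈-0.462256; I≈1.604150, D=e−e_prev≈-1.466162; u=1·(-0.462256)+2·1.604150+3/4·(-1.466162)≈1.646423; next y=-2/5·1.462256+1/4·1.646423≈-0.173297
n=4: y≈-0.173297, sp=1, e=sp−y≈1.173297; I≈2.777447, D=e−e_prev≈1.635552; u=1·1.173297+2·2.777447+3/4·1.635552≈7.954855; next y=-2/5·(-0.173297)+1/4·7.954855≈2.058032
n=5: y≈2.058032, sp=1, e=sp−y≈-1.058032; I≈1.719415, D=e−e_prev≈-2.231329; u=1·(-1.058032)+2·1.719415+3/4·(-2.231329)≈0.707300; next y=-2/5·2.058032+1/4·0.707300≈-0.646388
n=6: y≈-0.646388, sp=1, e=sp−y≈1.646388; I≈3.365802, D=e−e_prev≈2.704420; u=1·1.646388+2·3.365802+3/4·2.704420≈10.406308; next y=-2/5·(-0.646388)+1/4·10.406308≈2.860132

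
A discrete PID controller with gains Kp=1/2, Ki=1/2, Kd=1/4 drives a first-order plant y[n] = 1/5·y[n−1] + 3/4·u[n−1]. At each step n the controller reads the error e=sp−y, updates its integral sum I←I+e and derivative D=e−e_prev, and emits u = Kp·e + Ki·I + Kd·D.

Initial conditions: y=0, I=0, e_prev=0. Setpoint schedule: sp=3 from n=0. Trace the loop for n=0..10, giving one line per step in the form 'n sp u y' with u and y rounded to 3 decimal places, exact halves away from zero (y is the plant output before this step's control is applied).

(exact arithmetic carried between steps; '≈' marks a value shown rounded to 6 d.p. or computed from one; I and e_prev carry over from the previous line; the table rounds u and y to 3 d.p., halves away from zero)
n=0: y=0, sp=3, e=sp−y=3; I=3, D=e−e_prev=3; u=1/2·3+1/2·3+1/4·3=3.75; next y=1/5·0+3/4·3.75=2.8125
n=1: y=2.8125, sp=3, e=sp−y=0.1875; I=3.1875, D=e−e_prev=-2.8125; u=1/2·0.1875+1/2·3.1875+1/4·(-2.8125)=0.984375; next y=1/5·2.8125+3/4·0.984375≈1.300781
n=2: y≈1.300781, sp=3, e=sp−y≈1.699219; I≈4.886719, D=e−e_prev≈1.511719; u=1/2·1.699219+1/2·4.886719+1/4·1.511719≈3.670898; next y=1/5·1.300781+3/4·3.670898≈3.013330
n=3: y≈3.013330, sp=3, e=sp−y≈-0.013330; I≈4.873389, D=e−e_prev≈-1.712549; u=1/2·(-0.013330)+1/2·4.873389+1/4·(-1.712549)≈2.001892; next y=1/5·3.013330+3/4·2.001892≈2.104085
n=4: y≈2.104085, sp=3, e=sp−y≈0.895915; I≈5.769304, D=e−e_prev≈0.909245; u=1/2·0.895915+1/2·5.769304+1/4·0.909245≈3.559921; next y=1/5·2.104085+3/4·3.559921≈3.090757
n=5: y≈3.090757, sp=3, e=sp−y≈-0.090757; I≈5.678546, D=e−e_prev≈-0.986672; u=1/2·(-0.090757)+1/2·5.678546+1/4·(-0.986672)≈2.547226; next y=1/5·3.090757+3/4·2.547226≈2.528571
n=6: y≈2.528571, sp=3, e=sp−y≈0.471429; I≈6.149975, D=e−e_prev≈0.562186; u=1/2·0.471429+1/2·6.149975+1/4·0.562186≈3.451248; next y=1/5·2.528571+3/4·3.451248≈3.094151
n=7: y≈3.094151, sp=3, e=sp−y≈-0.094151; I≈6.055824, D=e−e_prev≈-0.565579; u=1/2·(-0.094151)+1/2·6.055824+1/4·(-0.565579)≈2.839442; next y=1/5·3.094151+3/4·2.839442≈2.748412
n=8: y≈2.748412, sp=3, e=sp−y≈0.251588; I≈6.307413, D=e−e_prev≈0.345739; u=1/2·0.251588+1/2·6.307413+1/4·0.345739≈3.365935; next y=1/5·2.748412+3/4·3.365935≈3.074134
n=9: y≈3.074134, sp=3, e=sp−y≈-0.074134; I≈6.233279, D=e−e_prev≈-0.325722; u=1/2·(-0.074134)+1/2·6.233279+1/4·(-0.325722)≈2.998142; next y=1/5·3.074134+3/4·2.998142≈2.863433
n=10: y≈2.863433, sp=3, e=sp−y≈0.136567; I≈6.369846, D=e−e_prev≈0.210700; u=1/2·0.136567+1/2·6.369846+1/4·0.210700≈3.305881; next y=1/5·2.863433+3/4·3.305881≈3.052098

0 3 3.750 0.000
1 3 0.984 2.813
2 3 3.671 1.301
3 3 2.002 3.013
4 3 3.560 2.104
5 3 2.547 3.091
6 3 3.451 2.529
7 3 2.839 3.094
8 3 3.366 2.748
9 3 2.998 3.074
10 3 3.306 2.863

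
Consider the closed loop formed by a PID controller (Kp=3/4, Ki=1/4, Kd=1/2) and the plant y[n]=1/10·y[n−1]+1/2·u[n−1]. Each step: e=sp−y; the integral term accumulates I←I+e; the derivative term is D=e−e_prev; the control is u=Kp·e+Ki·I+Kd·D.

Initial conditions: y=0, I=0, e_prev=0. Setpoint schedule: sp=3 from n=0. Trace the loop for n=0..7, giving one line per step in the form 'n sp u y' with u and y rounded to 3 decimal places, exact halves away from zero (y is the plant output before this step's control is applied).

0 3 4.500 0.000
1 3 0.375 2.250
2 3 4.444 0.413
3 3 1.396 2.263
4 3 4.514 0.924
5 3 2.226 2.349
6 3 4.603 1.348
7 3 2.883 2.436

(exact arithmetic carried between steps; '≈' marks a value shown rounded to 6 d.p. or computed from one; I and e_prev carry over from the previous line; the table rounds u and y to 3 d.p., halves away from zero)
n=0: y=0, sp=3, e=sp−y=3; I=3, D=e−e_prev=3; u=3/4·3+1/4·3+1/2·3=4.5; next y=1/10·0+1/2·4.5=2.25
n=1: y=2.25, sp=3, e=sp−y=0.75; I=3.75, D=e−e_prev=-2.25; u=3/4·0.75+1/4·3.75+1/2·(-2.25)=0.375; next y=1/10·2.25+1/2·0.375=0.4125
n=2: y=0.4125, sp=3, e=sp−y=2.5875; I=6.3375, D=e−e_prev=1.8375; u=3/4·2.5875+1/4·6.3375+1/2·1.8375=4.44375; next y=1/10·0.4125+1/2·4.44375=2.263125
n=3: y=2.263125, sp=3, e=sp−y=0.736875; I=7.074375, D=e−e_prev=-1.850625; u=3/4·0.736875+1/4·7.074375+1/2·(-1.850625)≈1.395938; next y=1/10·2.263125+1/2·1.395938≈0.924281
n=4: y≈0.924281, sp=3, e=sp−y≈2.075719; I≈9.150094, D=e−e_prev≈1.338844; u=3/4·2.075719+1/4·9.150094+1/2·1.338844≈4.513734; next y=1/10·0.924281+1/2·4.513734≈2.349295
n=5: y≈2.349295, sp=3, e=sp−y≈0.650705; I≈9.800798, D=e−e_prev≈-1.425014; u=3/4·0.650705+1/4·9.800798+1/2·(-1.425014)≈2.225721; next y=1/10·2.349295+1/2·2.225721≈1.347790
n=6: y≈1.347790, sp=3, e=sp−y≈1.652210; I≈11.453008, D=e−e_prev≈1.001505; u=3/4·1.652210+1/4·11.453008+1/2·1.001505≈4.603162; next y=1/10·1.347790+1/2·4.603162≈2.436360
n=7: y≈2.436360, sp=3, e=sp−y≈0.563640; I≈12.016648, D=e−e_prev≈-1.088570; u=3/4·0.563640+1/4·12.016648+1/2·(-1.088570)≈2.882607; next y=1/10·2.436360+1/2·2.882607≈1.684940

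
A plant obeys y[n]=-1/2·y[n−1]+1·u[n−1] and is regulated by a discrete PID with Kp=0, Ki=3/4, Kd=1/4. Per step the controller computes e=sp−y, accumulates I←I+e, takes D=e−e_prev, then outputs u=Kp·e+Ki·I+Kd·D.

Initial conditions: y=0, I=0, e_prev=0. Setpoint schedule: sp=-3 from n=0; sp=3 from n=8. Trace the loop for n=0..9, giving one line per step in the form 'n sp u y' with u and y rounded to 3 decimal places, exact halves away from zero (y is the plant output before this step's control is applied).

(exact arithmetic carried between steps; '≈' marks a value shown rounded to 6 d.p. or computed from one; I and e_prev carry over from the previous line; the table rounds u and y to 3 d.p., halves away from zero)
n=0: y=0, sp=-3, e=sp−y=-3; I=-3, D=e−e_prev=-3; u=0·(-3)+3/4·(-3)+1/4·(-3)=-3; next y=-1/2·0+1·(-3)=-3
n=1: y=-3, sp=-3, e=sp−y=0; I=-3, D=e−e_prev=3; u=0·0+3/4·(-3)+1/4·3=-1.5; next y=-1/2·(-3)+1·(-1.5)=0
n=2: y=0, sp=-3, e=sp−y=-3; I=-6, D=e−e_prev=-3; u=0·(-3)+3/4·(-6)+1/4·(-3)=-5.25; next y=-1/2·0+1·(-5.25)=-5.25
n=3: y=-5.25, sp=-3, e=sp−y=2.25; I=-3.75, D=e−e_prev=5.25; u=0·2.25+3/4·(-3.75)+1/4·5.25=-1.5; next y=-1/2·(-5.25)+1·(-1.5)=1.125
n=4: y=1.125, sp=-3, e=sp−y=-4.125; I=-7.875, D=e−e_prev=-6.375; u=0·(-4.125)+3/4·(-7.875)+1/4·(-6.375)=-7.5; next y=-1/2·1.125+1·(-7.5)=-8.0625
n=5: y=-8.0625, sp=-3, e=sp−y=5.0625; I=-2.8125, D=e−e_prev=9.1875; u=0·5.0625+3/4·(-2.8125)+1/4·9.1875=0.1875; next y=-1/2·(-8.0625)+1·0.1875=4.21875
n=6: y=4.21875, sp=-3, e=sp−y=-7.21875; I=-10.03125, D=e−e_prev=-12.28125; u=0·(-7.21875)+3/4·(-10.03125)+1/4·(-12.28125)=-10.59375; next y=-1/2·4.21875+1·(-10.59375)=-12.703125
n=7: y=-12.703125, sp=-3, e=sp−y=9.703125; I=-0.328125, D=e−e_prev=16.921875; u=0·9.703125+3/4·(-0.328125)+1/4·16.921875=3.984375; next y=-1/2·(-12.703125)+1·3.984375≈10.335938
n=8: y≈10.335938, sp=3, e=sp−y≈-7.335938; I≈-7.664063, D=e−e_prev≈-17.039063; u=0·(-7.335938)+3/4·(-7.664063)+1/4·(-17.039063)≈-10.007813; next y=-1/2·10.335938+1·(-10.007813)≈-15.175781
n=9: y≈-15.175781, sp=3, e=sp−y≈18.175781; I≈10.511719, D=e−e_prev≈25.511719; u=0·18.175781+3/4·10.511719+1/4·25.511719≈14.261719; next y=-1/2·(-15.175781)+1·14.261719≈21.849609

0 -3 -3.000 0.000
1 -3 -1.500 -3.000
2 -3 -5.250 0.000
3 -3 -1.500 -5.250
4 -3 -7.500 1.125
5 -3 0.188 -8.063
6 -3 -10.594 4.219
7 -3 3.984 -12.703
8 3 -10.008 10.336
9 3 14.262 -15.176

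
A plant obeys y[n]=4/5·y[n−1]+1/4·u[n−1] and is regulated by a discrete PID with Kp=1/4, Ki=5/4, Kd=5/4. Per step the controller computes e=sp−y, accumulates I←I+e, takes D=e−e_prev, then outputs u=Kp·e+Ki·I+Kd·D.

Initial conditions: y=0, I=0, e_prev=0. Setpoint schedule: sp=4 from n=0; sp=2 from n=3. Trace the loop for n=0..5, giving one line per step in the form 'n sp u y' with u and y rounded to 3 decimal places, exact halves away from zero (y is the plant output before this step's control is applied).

(exact arithmetic carried between steps; '≈' marks a value shown rounded to 6 d.p. or computed from one; I and e_prev carry over from the previous line; the table rounds u and y to 3 d.p., halves away from zero)
n=0: y=0, sp=4, e=sp−y=4; I=4, D=e−e_prev=4; u=1/4·4+5/4·4+5/4·4=11; next y=4/5·0+1/4·11=2.75
n=1: y=2.75, sp=4, e=sp−y=1.25; I=5.25, D=e−e_prev=-2.75; u=1/4·1.25+5/4·5.25+5/4·(-2.75)=3.4375; next y=4/5·2.75+1/4·3.4375=3.059375
n=2: y=3.059375, sp=4, e=sp−y=0.940625; I=6.190625, D=e−e_prev=-0.309375; u=1/4·0.940625+5/4·6.190625+5/4·(-0.309375)≈7.586719; next y=4/5·3.059375+1/4·7.586719≈4.344180
n=3: y≈4.344180, sp=2, e=sp−y≈-2.344180; I≈3.846445, D=e−e_prev≈-3.284805; u=1/4·(-2.344180)+5/4·3.846445+5/4·(-3.284805)≈0.116006; next y=4/5·4.344180+1/4·0.116006≈3.504345
n=4: y≈3.504345, sp=2, e=sp−y≈-1.504345; I≈2.342100, D=e−e_prev≈0.839834; u=1/4·(-1.504345)+5/4·2.342100+5/4·0.839834≈3.601332; next y=4/5·3.504345+1/4·3.601332≈3.703809
n=5: y≈3.703809, sp=2, e=sp−y≈-1.703809; I≈0.638291, D=e−e_prev≈-0.199464; u=1/4·(-1.703809)+5/4·0.638291+5/4·(-0.199464)≈0.122581; next y=4/5·3.703809+1/4·0.122581≈2.993693

0 4 11.000 0.000
1 4 3.438 2.750
2 4 7.587 3.059
3 2 0.116 4.344
4 2 3.601 3.504
5 2 0.123 3.704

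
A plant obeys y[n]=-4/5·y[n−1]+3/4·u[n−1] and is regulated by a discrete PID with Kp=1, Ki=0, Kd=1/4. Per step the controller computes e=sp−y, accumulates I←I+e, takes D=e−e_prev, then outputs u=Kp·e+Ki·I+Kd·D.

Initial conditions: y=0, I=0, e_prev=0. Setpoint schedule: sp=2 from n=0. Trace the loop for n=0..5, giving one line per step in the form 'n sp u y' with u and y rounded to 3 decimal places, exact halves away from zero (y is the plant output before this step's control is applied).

(exact arithmetic carried between steps; '≈' marks a value shown rounded to 6 d.p. or computed from one; I and e_prev carry over from the previous line; the table rounds u and y to 3 d.p., halves away from zero)
n=0: y=0, sp=2, e=sp−y=2; I=2, D=e−e_prev=2; u=1·2+0·2+1/4·2=2.5; next y=-4/5·0+3/4·2.5=1.875
n=1: y=1.875, sp=2, e=sp−y=0.125; I=2.125, D=e−e_prev=-1.875; u=1·0.125+0·2.125+1/4·(-1.875)=-0.34375; next y=-4/5·1.875+3/4·(-0.34375)≈-1.757813
n=2: y≈-1.757813, sp=2, e=sp−y≈3.757813; I≈5.882813, D=e−e_prev≈3.632813; u=1·3.757813+0·5.882813+1/4·3.632813≈4.666016; next y=-4/5·(-1.757813)+3/4·4.666016≈4.905762
n=3: y≈4.905762, sp=2, e=sp−y≈-2.905762; I≈2.977051, D=e−e_prev≈-6.663574; u=1·(-2.905762)+0·2.977051+1/4·(-6.663574)≈-4.571655; next y=-4/5·4.905762+3/4·(-4.571655)≈-7.353351
n=4: y≈-7.353351, sp=2, e=sp−y≈9.353351; I≈12.330402, D=e−e_prev≈12.259113; u=1·9.353351+0·12.330402+1/4·12.259113≈12.418129; next y=-4/5·(-7.353351)+3/4·12.418129≈15.196277
n=5: y≈15.196277, sp=2, e=sp−y≈-13.196277; I≈-0.865876, D=e−e_prev≈-22.549628; u=1·(-13.196277)+0·(-0.865876)+1/4·(-22.549628)≈-18.833684; next y=-4/5·15.196277+3/4·(-18.833684)≈-26.282285

0 2 2.500 0.000
1 2 -0.344 1.875
2 2 4.666 -1.758
3 2 -4.572 4.906
4 2 12.418 -7.353
5 2 -18.834 15.196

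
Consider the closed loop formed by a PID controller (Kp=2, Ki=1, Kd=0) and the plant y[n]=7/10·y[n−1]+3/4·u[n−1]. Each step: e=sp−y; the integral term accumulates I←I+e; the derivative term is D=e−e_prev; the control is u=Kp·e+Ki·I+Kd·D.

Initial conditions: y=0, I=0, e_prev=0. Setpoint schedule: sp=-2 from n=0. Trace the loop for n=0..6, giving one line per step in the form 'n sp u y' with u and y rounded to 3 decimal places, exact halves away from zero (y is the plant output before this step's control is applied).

0 -2 -6.000 0.000
1 -2 5.500 -4.500
2 -2 -8.425 0.975
3 -2 8.434 -5.636
4 -2 -11.979 2.380
5 -2 12.735 -7.318
6 -2 -17.187 4.429

(exact arithmetic carried between steps; '≈' marks a value shown rounded to 6 d.p. or computed from one; I and e_prev carry over from the previous line; the table rounds u and y to 3 d.p., halves away from zero)
n=0: y=0, sp=-2, e=sp−y=-2; I=-2, D=e−e_prev=-2; u=2·(-2)+1·(-2)+0·(-2)=-6; next y=7/10·0+3/4·(-6)=-4.5
n=1: y=-4.5, sp=-2, e=sp−y=2.5; I=0.5, D=e−e_prev=4.5; u=2·2.5+1·0.5+0·4.5=5.5; next y=7/10·(-4.5)+3/4·5.5=0.975
n=2: y=0.975, sp=-2, e=sp−y=-2.975; I=-2.475, D=e−e_prev=-5.475; u=2·(-2.975)+1·(-2.475)+0·(-5.475)=-8.425; next y=7/10·0.975+3/4·(-8.425)=-5.63625
n=3: y=-5.63625, sp=-2, e=sp−y=3.63625; I=1.16125, D=e−e_prev=6.61125; u=2·3.63625+1·1.16125+0·6.61125=8.43375; next y=7/10·(-5.63625)+3/4·8.43375≈2.379938
n=4: y≈2.379938, sp=-2, e=sp−y≈-4.379938; I≈-3.218688, D=e−e_prev≈-8.016188; u=2·(-4.379938)+1·(-3.218688)+0·(-8.016188)≈-11.978563; next y=7/10·2.379938+3/4·(-11.978563)≈-7.317966
n=5: y≈-7.317966, sp=-2, e=sp−y≈5.317966; I≈2.099278, D=e−e_prev≈9.697903; u=2·5.317966+1·2.099278+0·9.697903≈12.735209; next y=7/10·(-7.317966)+3/4·12.735209≈4.428831
n=6: y≈4.428831, sp=-2, e=sp−y≈-6.428831; I≈-4.329553, D=e−e_prev≈-11.746797; u=2·(-6.428831)+1·(-4.329553)+0·(-11.746797)≈-17.187215; next y=7/10·4.428831+3/4·(-17.187215)≈-9.790230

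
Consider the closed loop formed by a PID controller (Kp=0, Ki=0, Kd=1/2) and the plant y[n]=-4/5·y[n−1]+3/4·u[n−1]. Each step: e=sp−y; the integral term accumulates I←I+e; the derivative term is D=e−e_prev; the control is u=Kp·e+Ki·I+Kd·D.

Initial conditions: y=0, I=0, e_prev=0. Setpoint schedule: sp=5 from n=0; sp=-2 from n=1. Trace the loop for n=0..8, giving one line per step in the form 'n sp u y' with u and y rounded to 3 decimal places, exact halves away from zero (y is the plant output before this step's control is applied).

(exact arithmetic carried between steps; '≈' marks a value shown rounded to 6 d.p. or computed from one; I and e_prev carry over from the previous line; the table rounds u and y to 3 d.p., halves away from zero)
n=0: y=0, sp=5, e=sp−y=5; I=5, D=e−e_prev=5; u=0·5+0·5+1/2·5=2.5; next y=-4/5·0+3/4·2.5=1.875
n=1: y=1.875, sp=-2, e=sp−y=-3.875; I=1.125, D=e−e_prev=-8.875; u=0·(-3.875)+0·1.125+1/2·(-8.875)=-4.4375; next y=-4/5·1.875+3/4·(-4.4375)=-4.828125
n=2: y=-4.828125, sp=-2, e=sp−y=2.828125; I=3.953125, D=e−e_prev=6.703125; u=0·2.828125+0·3.953125+1/2·6.703125≈3.351563; next y=-4/5·(-4.828125)+3/4·3.351563≈6.376172
n=3: y≈6.376172, sp=-2, e=sp−y≈-8.376172; I≈-4.423047, D=e−e_prev≈-11.204297; u=0·(-8.376172)+0·(-4.423047)+1/2·(-11.204297)≈-5.602148; next y=-4/5·6.376172+3/4·(-5.602148)≈-9.302549
n=4: y≈-9.302549, sp=-2, e=sp−y≈7.302549; I≈2.879502, D=e−e_prev≈15.678721; u=0·7.302549+0·2.879502+1/2·15.678721≈7.839360; next y=-4/5·(-9.302549)+3/4·7.839360≈13.321559
n=5: y≈13.321559, sp=-2, e=sp−y≈-15.321559; I≈-12.442057, D=e−e_prev≈-22.624108; u=0·(-15.321559)+0·(-12.442057)+1/2·(-22.624108)≈-11.312054; next y=-4/5·13.321559+3/4·(-11.312054)≈-19.141288
n=6: y≈-19.141288, sp=-2, e=sp−y≈17.141288; I≈4.699231, D=e−e_prev≈32.462847; u=0·17.141288+0·4.699231+1/2·32.462847≈16.231424; next y=-4/5·(-19.141288)+3/4·16.231424≈27.486598
n=7: y≈27.486598, sp=-2, e=sp−y≈-29.486598; I≈-24.787368, D=e−e_prev≈-46.627886; u=0·(-29.486598)+0·(-24.787368)+1/2·(-46.627886)≈-23.313943; next y=-4/5·27.486598+3/4·(-23.313943)≈-39.474736
n=8: y≈-39.474736, sp=-2, e=sp−y≈37.474736; I≈12.687368, D=e−e_prev≈66.961334; u=0·37.474736+0·12.687368+1/2·66.961334≈33.480667; next y=-4/5·(-39.474736)+3/4·33.480667≈56.690289

0 5 2.500 0.000
1 -2 -4.438 1.875
2 -2 3.352 -4.828
3 -2 -5.602 6.376
4 -2 7.839 -9.303
5 -2 -11.312 13.322
6 -2 16.231 -19.141
7 -2 -23.314 27.487
8 -2 33.481 -39.475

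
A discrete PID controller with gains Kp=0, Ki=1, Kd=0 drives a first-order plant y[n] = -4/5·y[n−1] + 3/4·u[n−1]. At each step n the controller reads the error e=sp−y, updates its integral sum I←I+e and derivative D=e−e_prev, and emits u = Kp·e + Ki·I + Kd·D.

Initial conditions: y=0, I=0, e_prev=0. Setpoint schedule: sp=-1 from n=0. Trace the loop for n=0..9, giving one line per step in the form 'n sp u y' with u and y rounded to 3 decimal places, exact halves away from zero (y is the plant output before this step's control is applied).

(exact arithmetic carried between steps; '≈' marks a value shown rounded to 6 d.p. or computed from one; I and e_prev carry over from the previous line; the table rounds u and y to 3 d.p., halves away from zero)
n=0: y=0, sp=-1, e=sp−y=-1; I=-1, D=e−e_prev=-1; u=0·(-1)+1·(-1)+0·(-1)=-1; next y=-4/5·0+3/4·(-1)=-0.75
n=1: y=-0.75, sp=-1, e=sp−y=-0.25; I=-1.25, D=e−e_prev=0.75; u=0·(-0.25)+1·(-1.25)+0·0.75=-1.25; next y=-4/5·(-0.75)+3/4·(-1.25)=-0.3375
n=2: y=-0.3375, sp=-1, e=sp−y=-0.6625; I=-1.9125, D=e−e_prev=-0.4125; u=0·(-0.6625)+1·(-1.9125)+0·(-0.4125)=-1.9125; next y=-4/5·(-0.3375)+3/4·(-1.9125)=-1.164375
n=3: y=-1.164375, sp=-1, e=sp−y=0.164375; I=-1.748125, D=e−e_prev=0.826875; u=0·0.164375+1·(-1.748125)+0·0.826875=-1.748125; next y=-4/5·(-1.164375)+3/4·(-1.748125)≈-0.379594
n=4: y≈-0.379594, sp=-1, e=sp−y≈-0.620406; I≈-2.368531, D=e−e_prev≈-0.784781; u=0·(-0.620406)+1·(-2.368531)+0·(-0.784781)≈-2.368531; next y=-4/5·(-0.379594)+3/4·(-2.368531)≈-1.472723
n=5: y≈-1.472723, sp=-1, e=sp−y≈0.472723; I≈-1.895808, D=e−e_prev≈1.093130; u=0·0.472723+1·(-1.895808)+0·1.093130≈-1.895808; next y=-4/5·(-1.472723)+3/4·(-1.895808)≈-0.243677
n=6: y≈-0.243677, sp=-1, e=sp−y≈-0.756323; I≈-2.652131, D=e−e_prev≈-1.229046; u=0·(-0.756323)+1·(-2.652131)+0·(-1.229046)≈-2.652131; next y=-4/5·(-0.243677)+3/4·(-2.652131)≈-1.794156
n=7: y≈-1.794156, sp=-1, e=sp−y≈0.794156; I≈-1.857974, D=e−e_prev≈1.550479; u=0·0.794156+1·(-1.857974)+0·1.550479≈-1.857974; next y=-4/5·(-1.794156)+3/4·(-1.857974)≈0.041844
n=8: y≈0.041844, sp=-1, e=sp−y≈-1.041844; I≈-2.899819, D=e−e_prev≈-1.836001; u=0·(-1.041844)+1·(-2.899819)+0·(-1.836001)≈-2.899819; next y=-4/5·0.041844+3/4·(-2.899819)≈-2.208339
n=9: y≈-2.208339, sp=-1, e=sp−y≈1.208339; I≈-1.691479, D=e−e_prev≈2.250184; u=0·1.208339+1·(-1.691479)+0·2.250184≈-1.691479; next y=-4/5·(-2.208339)+3/4·(-1.691479)≈0.498062

0 -1 -1.000 0.000
1 -1 -1.250 -0.750
2 -1 -1.913 -0.338
3 -1 -1.748 -1.164
4 -1 -2.369 -0.380
5 -1 -1.896 -1.473
6 -1 -2.652 -0.244
7 -1 -1.858 -1.794
8 -1 -2.900 0.042
9 -1 -1.691 -2.208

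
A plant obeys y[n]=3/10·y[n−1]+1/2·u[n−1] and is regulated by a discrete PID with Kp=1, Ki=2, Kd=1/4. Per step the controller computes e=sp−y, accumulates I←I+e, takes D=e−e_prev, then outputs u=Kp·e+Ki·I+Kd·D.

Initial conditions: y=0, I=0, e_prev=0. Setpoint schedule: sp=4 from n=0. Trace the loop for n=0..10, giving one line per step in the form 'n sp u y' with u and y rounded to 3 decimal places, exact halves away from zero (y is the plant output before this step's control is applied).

0 4 13.000 0.000
1 4 -1.125 6.500
2 4 12.116 1.388
3 4 -0.469 6.474
4 4 11.345 1.708
5 4 0.187 6.185
6 4 10.703 1.949
7 4 0.788 5.936
8 4 10.137 2.175
9 4 1.322 5.721
10 4 9.633 2.377

(exact arithmetic carried between steps; '≈' marks a value shown rounded to 6 d.p. or computed from one; I and e_prev carry over from the previous line; the table rounds u and y to 3 d.p., halves away from zero)
n=0: y=0, sp=4, e=sp−y=4; I=4, D=e−e_prev=4; u=1·4+2·4+1/4·4=13; next y=3/10·0+1/2·13=6.5
n=1: y=6.5, sp=4, e=sp−y=-2.5; I=1.5, D=e−e_prev=-6.5; u=1·(-2.5)+2·1.5+1/4·(-6.5)=-1.125; next y=3/10·6.5+1/2·(-1.125)=1.3875
n=2: y=1.3875, sp=4, e=sp−y=2.6125; I=4.1125, D=e−e_prev=5.1125; u=1·2.6125+2·4.1125+1/4·5.1125=12.115625; next y=3/10·1.3875+1/2·12.115625≈6.474063
n=3: y≈6.474063, sp=4, e=sp−y≈-2.474063; I≈1.638438, D=e−e_prev≈-5.086563; u=1·(-2.474063)+2·1.638438+1/4·(-5.086563)≈-0.468828; next y=3/10·6.474063+1/2·(-0.468828)≈1.707805
n=4: y≈1.707805, sp=4, e=sp−y≈2.292195; I≈3.930633, D=e−e_prev≈4.766258; u=1·2.292195+2·3.930633+1/4·4.766258≈11.345025; next y=3/10·1.707805+1/2·11.345025≈6.184854
n=5: y≈6.184854, sp=4, e=sp−y≈-2.184854; I≈1.745779, D=e−e_prev≈-4.477049; u=1·(-2.184854)+2·1.745779+1/4·(-4.477049)≈0.187441; next y=3/10·6.184854+1/2·0.187441≈1.949177
n=6: y≈1.949177, sp=4, e=sp−y≈2.050823; I≈3.796602, D=e−e_prev≈4.235677; u=1·2.050823+2·3.796602+1/4·4.235677≈10.702947; next y=3/10·1.949177+1/2·10.702947≈5.936226
n=7: y≈5.936226, sp=4, e=sp−y≈-1.936226; I≈1.860376, D=e−e_prev≈-3.987050; u=1·(-1.936226)+2·1.860376+1/4·(-3.987050)≈0.787763; next y=3/10·5.936226+1/2·0.787763≈2.174749
n=8: y≈2.174749, sp=4, e=sp−y≈1.825251; I≈3.685626, D=e−e_prev≈3.761477; u=1·1.825251+2·3.685626+1/4·3.761477≈10.136873; next y=3/10·2.174749+1/2·10.136873≈5.720861
n=9: y≈5.720861, sp=4, e=sp−y≈-1.720861; I≈1.964765, D=e−e_prev≈-3.546112; u=1·(-1.720861)+2·1.964765+1/4·(-3.546112)≈1.322141; next y=3/10·5.720861+1/2·1.322141≈2.377329
n=10: y≈2.377329, sp=4, e=sp−y≈1.622671; I≈3.587436, D=e−e_prev≈3.343532; u=1·1.622671+2·3.587436+1/4·3.343532≈9.633427; next y=3/10·2.377329+1/2·9.633427≈5.529912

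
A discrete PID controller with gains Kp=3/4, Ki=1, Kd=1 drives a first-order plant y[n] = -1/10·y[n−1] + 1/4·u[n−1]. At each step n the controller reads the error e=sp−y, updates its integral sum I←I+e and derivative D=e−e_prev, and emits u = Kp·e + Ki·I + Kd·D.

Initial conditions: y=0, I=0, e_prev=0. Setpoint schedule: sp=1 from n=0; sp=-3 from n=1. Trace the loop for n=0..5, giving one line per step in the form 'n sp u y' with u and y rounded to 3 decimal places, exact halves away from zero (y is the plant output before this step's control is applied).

(exact arithmetic carried between steps; '≈' marks a value shown rounded to 6 d.p. or computed from one; I and e_prev carry over from the previous line; the table rounds u and y to 3 d.p., halves away from zero)
n=0: y=0, sp=1, e=sp−y=1; I=1, D=e−e_prev=1; u=3/4·1+1·1+1·1=2.75; next y=-1/10·0+1/4·2.75=0.6875
n=1: y=0.6875, sp=-3, e=sp−y=-3.6875; I=-2.6875, D=e−e_prev=-4.6875; u=3/4·(-3.6875)+1·(-2.6875)+1·(-4.6875)=-10.140625; next y=-1/10·0.6875+1/4·(-10.140625)≈-2.603906
n=2: y≈-2.603906, sp=-3, e=sp−y≈-0.396094; I≈-3.083594, D=e−e_prev≈3.291406; u=3/4·(-0.396094)+1·(-3.083594)+1·3.291406≈-0.089258; next y=-1/10·(-2.603906)+1/4·(-0.089258)≈0.238076
n=3: y≈0.238076, sp=-3, e=sp−y≈-3.238076; I≈-6.321670, D=e−e_prev≈-2.841982; u=3/4·(-3.238076)+1·(-6.321670)+1·(-2.841982)≈-11.592209; next y=-1/10·0.238076+1/4·(-11.592209)≈-2.921860
n=4: y≈-2.921860, sp=-3, e=sp−y≈-0.078140; I≈-6.399810, D=e−e_prev≈3.159936; u=3/4·(-0.078140)+1·(-6.399810)+1·3.159936≈-3.298479; next y=-1/10·(-2.921860)+1/4·(-3.298479)≈-0.532434
n=5: y≈-0.532434, sp=-3, e=sp−y≈-2.467566; I≈-8.867376, D=e−e_prev≈-2.389426; u=3/4·(-2.467566)+1·(-8.867376)+1·(-2.389426)≈-13.107477; next y=-1/10·(-0.532434)+1/4·(-13.107477)≈-3.223626

0 1 2.750 0.000
1 -3 -10.141 0.688
2 -3 -0.089 -2.604
3 -3 -11.592 0.238
4 -3 -3.298 -2.922
5 -3 -13.107 -0.532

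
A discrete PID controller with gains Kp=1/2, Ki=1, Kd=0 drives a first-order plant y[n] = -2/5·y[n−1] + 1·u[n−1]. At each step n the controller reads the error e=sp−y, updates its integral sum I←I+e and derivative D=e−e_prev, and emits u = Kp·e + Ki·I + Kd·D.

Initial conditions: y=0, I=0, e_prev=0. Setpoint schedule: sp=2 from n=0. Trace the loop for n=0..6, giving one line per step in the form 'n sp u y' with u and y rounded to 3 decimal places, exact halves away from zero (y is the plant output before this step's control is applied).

(exact arithmetic carried between steps; '≈' marks a value shown rounded to 6 d.p. or computed from one; I and e_prev carry over from the previous line; the table rounds u and y to 3 d.p., halves away from zero)
n=0: y=0, sp=2, e=sp−y=2; I=2, D=e−e_prev=2; u=1/2·2+1·2+0·2=3; next y=-2/5·0+1·3=3
n=1: y=3, sp=2, e=sp−y=-1; I=1, D=e−e_prev=-3; u=1/2·(-1)+1·1+0·(-3)=0.5; next y=-2/5·3+1·0.5=-0.7
n=2: y=-0.7, sp=2, e=sp−y=2.7; I=3.7, D=e−e_prev=3.7; u=1/2·2.7+1·3.7+0·3.7=5.05; next y=-2/5·(-0.7)+1·5.05=5.33
n=3: y=5.33, sp=2, e=sp−y=-3.33; I=0.37, D=e−e_prev=-6.03; u=1/2·(-3.33)+1·0.37+0·(-6.03)=-1.295; next y=-2/5·5.33+1·(-1.295)=-3.427
n=4: y=-3.427, sp=2, e=sp−y=5.427; I=5.797, D=e−e_prev=8.757; u=1/2·5.427+1·5.797+0·8.757=8.5105; next y=-2/5·(-3.427)+1·8.5105=9.8813
n=5: y=9.8813, sp=2, e=sp−y=-7.8813; I=-2.0843, D=e−e_prev=-13.3083; u=1/2·(-7.8813)+1·(-2.0843)+0·(-13.3083)=-6.02495; next y=-2/5·9.8813+1·(-6.02495)=-9.97747
n=6: y=-9.97747, sp=2, e=sp−y=11.97747; I=9.89317, D=e−e_prev=19.85877; u=1/2·11.97747+1·9.89317+0·19.85877=15.881905; next y=-2/5·(-9.97747)+1·15.881905=19.872893

0 2 3.000 0.000
1 2 0.500 3.000
2 2 5.050 -0.700
3 2 -1.295 5.330
4 2 8.511 -3.427
5 2 -6.025 9.881
6 2 15.882 -9.977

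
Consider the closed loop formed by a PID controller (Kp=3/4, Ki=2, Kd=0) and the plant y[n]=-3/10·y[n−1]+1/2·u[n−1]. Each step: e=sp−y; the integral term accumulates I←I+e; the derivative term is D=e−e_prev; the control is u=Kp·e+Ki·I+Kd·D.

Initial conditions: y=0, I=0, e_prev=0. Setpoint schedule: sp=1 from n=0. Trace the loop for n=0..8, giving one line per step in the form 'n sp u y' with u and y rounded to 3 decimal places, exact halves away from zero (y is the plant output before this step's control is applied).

0 1 2.750 0.000
1 1 0.969 1.375
2 1 3.802 0.072
3 1 0.687 1.880
4 1 4.703 -0.220
5 1 -0.110 2.417
6 1 5.849 -0.780
7 1 -1.422 3.158
8 1 7.508 -1.659

(exact arithmetic carried between steps; '≈' marks a value shown rounded to 6 d.p. or computed from one; I and e_prev carry over from the previous line; the table rounds u and y to 3 d.p., halves away from zero)
n=0: y=0, sp=1, e=sp−y=1; I=1, D=e−e_prev=1; u=3/4·1+2·1+0·1=2.75; next y=-3/10·0+1/2·2.75=1.375
n=1: y=1.375, sp=1, e=sp−y=-0.375; I=0.625, D=e−e_prev=-1.375; u=3/4·(-0.375)+2·0.625+0·(-1.375)=0.96875; next y=-3/10·1.375+1/2·0.96875=0.071875
n=2: y=0.071875, sp=1, e=sp−y=0.928125; I=1.553125, D=e−e_prev=1.303125; u=3/4·0.928125+2·1.553125+0·1.303125≈3.802344; next y=-3/10·0.071875+1/2·3.802344≈1.879609
n=3: y≈1.879609, sp=1, e=sp−y≈-0.879609; I≈0.673516, D=e−e_prev≈-1.807734; u=3/4·(-0.879609)+2·0.673516+0·(-1.807734)≈0.687324; next y=-3/10·1.879609+1/2·0.687324≈-0.220221
n=4: y≈-0.220221, sp=1, e=sp−y≈1.220221; I≈1.893736, D=e−e_prev≈2.099830; u=3/4·1.220221+2·1.893736+0·2.099830≈4.702638; next y=-3/10·(-0.220221)+1/2·4.702638≈2.417385
n=5: y≈2.417385, sp=1, e=sp−y≈-1.417385; I≈0.476351, D=e−e_prev≈-2.637606; u=3/4·(-1.417385)+2·0.476351+0·(-2.637606)≈-0.110337; next y=-3/10·2.417385+1/2·(-0.110337)≈-0.780384
n=6: y≈-0.780384, sp=1, e=sp−y≈1.780384; I≈2.256735, D=e−e_prev≈3.197769; u=3/4·1.780384+2·2.256735+0·3.197769≈5.848758; next y=-3/10·(-0.780384)+1/2·5.848758≈3.158494
n=7: y≈3.158494, sp=1, e=sp−y≈-2.158494; I≈0.098241, D=e−e_prev≈-3.938878; u=3/4·(-2.158494)+2·0.098241+0·(-3.938878)≈-1.422389; next y=-3/10·3.158494+1/2·(-1.422389)≈-1.658743
n=8: y≈-1.658743, sp=1, e=sp−y≈2.658743; I≈2.756984, D=e−e_prev≈4.817237; u=3/4·2.658743+2·2.756984+0·4.817237≈7.508025; next y=-3/10·(-1.658743)+1/2·7.508025≈4.251635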